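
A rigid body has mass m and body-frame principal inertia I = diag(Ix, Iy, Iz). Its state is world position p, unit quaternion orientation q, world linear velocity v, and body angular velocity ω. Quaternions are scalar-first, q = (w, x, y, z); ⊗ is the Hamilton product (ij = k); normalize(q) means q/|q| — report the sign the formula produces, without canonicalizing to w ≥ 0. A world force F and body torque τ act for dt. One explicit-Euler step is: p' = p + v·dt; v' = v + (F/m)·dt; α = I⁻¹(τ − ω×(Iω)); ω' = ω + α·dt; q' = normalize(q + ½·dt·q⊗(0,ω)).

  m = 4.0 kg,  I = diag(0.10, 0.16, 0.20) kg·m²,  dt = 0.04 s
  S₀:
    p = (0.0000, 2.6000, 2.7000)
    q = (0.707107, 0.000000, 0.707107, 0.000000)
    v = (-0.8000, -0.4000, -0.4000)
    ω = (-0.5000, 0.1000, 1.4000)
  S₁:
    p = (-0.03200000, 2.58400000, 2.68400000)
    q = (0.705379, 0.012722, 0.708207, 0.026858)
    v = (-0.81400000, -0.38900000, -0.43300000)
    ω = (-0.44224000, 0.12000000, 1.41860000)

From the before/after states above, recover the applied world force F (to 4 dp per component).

F = (-1.4000, 1.1000, -3.3000)

v₁ − v₀ = (-0.01400000, 0.01100000, -0.03300000)
applied force F = (-1.4000, 1.1000, -3.3000)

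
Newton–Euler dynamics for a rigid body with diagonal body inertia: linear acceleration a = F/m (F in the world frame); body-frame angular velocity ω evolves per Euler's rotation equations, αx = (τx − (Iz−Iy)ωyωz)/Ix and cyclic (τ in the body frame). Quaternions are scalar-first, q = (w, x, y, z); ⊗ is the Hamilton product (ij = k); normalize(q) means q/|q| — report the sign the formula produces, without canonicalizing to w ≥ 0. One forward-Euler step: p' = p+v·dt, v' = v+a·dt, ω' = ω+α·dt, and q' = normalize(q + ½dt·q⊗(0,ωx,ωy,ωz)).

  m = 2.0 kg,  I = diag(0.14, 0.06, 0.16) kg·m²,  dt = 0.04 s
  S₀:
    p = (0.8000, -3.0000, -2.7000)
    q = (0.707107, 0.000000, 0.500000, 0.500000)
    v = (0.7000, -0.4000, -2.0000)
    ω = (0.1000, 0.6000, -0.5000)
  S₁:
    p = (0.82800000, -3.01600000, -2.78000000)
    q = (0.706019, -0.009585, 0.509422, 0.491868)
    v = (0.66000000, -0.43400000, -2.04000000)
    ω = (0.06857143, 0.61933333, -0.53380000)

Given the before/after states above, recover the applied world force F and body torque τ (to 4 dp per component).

Δω = ω₁−ω₀ = (-0.03142857, 0.01933333, -0.03380000)
I·α + gyro = (-0.1400, 0.0300, -0.1400)
Δv = v₁−v₀ = (-0.04000000, -0.03400000, -0.04000000)
m·(v₁−v₀)/dt = (-2.0000, -1.7000, -2.0000)

F = (-2.0000, -1.7000, -2.0000)
τ = (-0.1400, 0.0300, -0.1400)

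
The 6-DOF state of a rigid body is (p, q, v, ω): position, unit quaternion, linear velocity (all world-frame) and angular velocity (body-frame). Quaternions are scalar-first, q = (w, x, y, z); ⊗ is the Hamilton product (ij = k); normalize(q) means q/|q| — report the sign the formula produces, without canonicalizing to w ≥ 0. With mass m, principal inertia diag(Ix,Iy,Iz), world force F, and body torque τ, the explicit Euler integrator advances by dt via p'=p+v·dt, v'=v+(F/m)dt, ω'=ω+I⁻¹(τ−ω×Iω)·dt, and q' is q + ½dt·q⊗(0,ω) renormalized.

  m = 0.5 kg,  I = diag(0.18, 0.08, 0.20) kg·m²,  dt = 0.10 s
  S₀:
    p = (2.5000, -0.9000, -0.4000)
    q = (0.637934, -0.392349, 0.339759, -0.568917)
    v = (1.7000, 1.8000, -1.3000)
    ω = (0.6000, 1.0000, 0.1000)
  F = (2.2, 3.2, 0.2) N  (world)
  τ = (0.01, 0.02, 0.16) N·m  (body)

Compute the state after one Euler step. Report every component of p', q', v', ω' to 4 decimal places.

a = F/m = (4.4000, 6.4000, 0.4000)
p' = p + v·dt = (2.6700, -0.7200, -0.5300)
new velocity v' = (2.1400, 2.4400, -1.2600)
angular accel α = (-0.0111, 0.2650, 1.1000)
ω' = ω + α·dt = (0.5989, 1.0265, 0.2100)
Hamilton product q⊗(0,ω) = (-0.0474579, 0.9856533, 0.3358187, -0.5324110)
q + ½dt·q⊗(0,ω), renormalized = (0.6345, -0.3425, 0.3559, -0.5945)

p' = (2.6700, -0.7200, -0.5300)
q' = (0.6345, -0.3425, 0.3559, -0.5945)
v' = (2.1400, 2.4400, -1.2600)
ω' = (0.5989, 1.0265, 0.2100)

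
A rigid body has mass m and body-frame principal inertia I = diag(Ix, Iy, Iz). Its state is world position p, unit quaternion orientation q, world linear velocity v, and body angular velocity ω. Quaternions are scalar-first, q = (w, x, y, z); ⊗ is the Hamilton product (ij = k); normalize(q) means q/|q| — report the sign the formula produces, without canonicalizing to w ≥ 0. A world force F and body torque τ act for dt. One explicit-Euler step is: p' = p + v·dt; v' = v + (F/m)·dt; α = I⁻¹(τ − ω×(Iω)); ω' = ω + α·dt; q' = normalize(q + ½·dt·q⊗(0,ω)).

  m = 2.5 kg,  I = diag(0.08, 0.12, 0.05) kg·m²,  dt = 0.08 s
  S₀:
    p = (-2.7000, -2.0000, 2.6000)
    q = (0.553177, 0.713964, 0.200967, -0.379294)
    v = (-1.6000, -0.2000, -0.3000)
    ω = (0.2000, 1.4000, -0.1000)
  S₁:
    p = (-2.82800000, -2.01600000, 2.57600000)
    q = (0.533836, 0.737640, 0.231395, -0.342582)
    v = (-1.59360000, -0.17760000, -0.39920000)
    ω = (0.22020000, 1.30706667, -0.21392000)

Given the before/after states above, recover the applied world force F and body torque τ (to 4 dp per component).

ω₁ − ω₀ = (0.02020000, -0.09293333, -0.11392000)
I·α + gyro = (0.0300, -0.1400, -0.0600)
Δv = v₁−v₀ = (0.00640000, 0.02240000, -0.09920000)
applied force F = (0.2000, 0.7000, -3.1000)

F = (0.2000, 0.7000, -3.1000)
τ = (0.0300, -0.1400, -0.0600)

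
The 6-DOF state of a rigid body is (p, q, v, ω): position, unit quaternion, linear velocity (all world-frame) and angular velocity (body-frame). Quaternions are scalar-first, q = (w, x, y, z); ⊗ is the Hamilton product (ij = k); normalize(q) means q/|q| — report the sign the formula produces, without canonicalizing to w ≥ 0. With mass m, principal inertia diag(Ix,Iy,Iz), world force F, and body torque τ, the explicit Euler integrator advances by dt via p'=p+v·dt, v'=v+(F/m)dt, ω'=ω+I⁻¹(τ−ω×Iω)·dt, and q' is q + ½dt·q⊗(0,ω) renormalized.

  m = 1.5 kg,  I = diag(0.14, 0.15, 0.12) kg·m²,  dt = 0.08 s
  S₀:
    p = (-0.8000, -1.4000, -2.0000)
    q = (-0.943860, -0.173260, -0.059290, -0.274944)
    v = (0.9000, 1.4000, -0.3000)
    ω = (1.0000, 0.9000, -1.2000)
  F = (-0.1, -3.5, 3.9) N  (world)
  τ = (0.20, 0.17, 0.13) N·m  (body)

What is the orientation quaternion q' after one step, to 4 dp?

q' = (-0.9455, -0.1978, -0.1123, -0.2329)

q⊗(0,ω) = (-0.1033118, -0.6252624, -1.3323300, 1.0359880)
updated quaternion q' = (-0.9455, -0.1978, -0.1123, -0.2329)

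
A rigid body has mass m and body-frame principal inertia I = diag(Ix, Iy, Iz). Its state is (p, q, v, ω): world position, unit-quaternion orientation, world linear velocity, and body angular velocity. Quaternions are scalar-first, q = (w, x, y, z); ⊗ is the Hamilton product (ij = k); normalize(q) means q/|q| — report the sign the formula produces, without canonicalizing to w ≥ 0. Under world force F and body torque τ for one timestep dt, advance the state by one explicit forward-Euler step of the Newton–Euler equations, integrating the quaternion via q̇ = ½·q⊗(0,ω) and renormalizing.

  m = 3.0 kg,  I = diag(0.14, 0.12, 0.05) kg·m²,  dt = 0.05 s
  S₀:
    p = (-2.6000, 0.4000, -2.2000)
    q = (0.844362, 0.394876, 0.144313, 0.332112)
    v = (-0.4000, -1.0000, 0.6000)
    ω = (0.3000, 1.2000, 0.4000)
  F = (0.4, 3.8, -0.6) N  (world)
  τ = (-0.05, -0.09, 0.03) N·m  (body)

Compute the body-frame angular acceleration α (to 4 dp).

α = (-0.1171, -0.8400, 0.7440)

gyro term ω×Iω = (-0.0336, 0.0108, -0.0072)
α = I⁻¹(τ − ω×Iω) = (-0.1171, -0.8400, 0.7440)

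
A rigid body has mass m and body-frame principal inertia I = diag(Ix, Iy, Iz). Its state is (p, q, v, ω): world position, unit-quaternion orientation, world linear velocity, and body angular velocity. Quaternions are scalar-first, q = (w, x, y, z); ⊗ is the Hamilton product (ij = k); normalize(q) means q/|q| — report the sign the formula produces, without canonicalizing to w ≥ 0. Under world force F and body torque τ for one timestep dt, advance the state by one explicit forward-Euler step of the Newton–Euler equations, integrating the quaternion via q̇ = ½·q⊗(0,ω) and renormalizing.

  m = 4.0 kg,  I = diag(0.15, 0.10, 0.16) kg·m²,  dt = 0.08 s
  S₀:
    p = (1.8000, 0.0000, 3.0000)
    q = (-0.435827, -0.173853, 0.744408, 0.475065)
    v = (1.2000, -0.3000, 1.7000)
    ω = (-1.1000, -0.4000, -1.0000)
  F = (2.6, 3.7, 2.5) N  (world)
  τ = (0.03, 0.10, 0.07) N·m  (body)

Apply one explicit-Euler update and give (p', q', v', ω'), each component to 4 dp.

p' = (1.8960, -0.0240, 3.1360)
q' = (-0.4118, -0.1765, 0.7222, 0.5270)
v' = (1.2520, -0.2260, 1.7500)
ω' = (-1.0968, -0.3112, -0.9540)

a = F/m = (0.6500, 0.9250, 0.6250)
new position p' = (1.8960, -0.0240, 3.1360)
new velocity v' = (1.2520, -0.2260, 1.7500)
(τ − ω×Iω)/I = (0.0400, 1.1100, 0.5750)
ω + α·dt = (-1.0968, -0.3112, -0.9540)
2q̇ = q⊗(0,ω) = (0.5815899, -0.0749723, -0.5220937, 1.3242170)
updated quaternion q' = (-0.4118, -0.1765, 0.7222, 0.5270)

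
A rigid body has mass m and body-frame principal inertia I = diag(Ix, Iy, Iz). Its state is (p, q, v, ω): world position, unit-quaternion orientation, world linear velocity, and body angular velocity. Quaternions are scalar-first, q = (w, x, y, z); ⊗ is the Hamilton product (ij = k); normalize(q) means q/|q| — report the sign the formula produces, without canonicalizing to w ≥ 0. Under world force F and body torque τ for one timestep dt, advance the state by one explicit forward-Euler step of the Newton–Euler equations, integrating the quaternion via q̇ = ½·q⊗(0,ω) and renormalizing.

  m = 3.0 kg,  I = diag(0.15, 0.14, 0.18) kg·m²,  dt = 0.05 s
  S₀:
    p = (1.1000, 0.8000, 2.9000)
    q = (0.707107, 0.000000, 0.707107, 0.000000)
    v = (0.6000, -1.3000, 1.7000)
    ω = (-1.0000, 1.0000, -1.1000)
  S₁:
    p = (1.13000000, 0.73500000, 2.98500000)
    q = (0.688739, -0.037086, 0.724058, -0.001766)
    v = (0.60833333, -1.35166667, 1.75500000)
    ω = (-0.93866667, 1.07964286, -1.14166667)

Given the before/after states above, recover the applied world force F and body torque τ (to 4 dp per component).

velocity change Δv = (0.00833333, -0.05166667, 0.05500000)
m·(v₁−v₀)/dt = (0.5000, -3.1000, 3.3000)
rate change Δω = (0.06133333, 0.07964286, -0.04166667)
precession coupling = (-0.0440, -0.0330, 0.0100)
I·α + gyro = (0.1400, 0.1900, -0.1400)

F = (0.5000, -3.1000, 3.3000)
τ = (0.1400, 0.1900, -0.1400)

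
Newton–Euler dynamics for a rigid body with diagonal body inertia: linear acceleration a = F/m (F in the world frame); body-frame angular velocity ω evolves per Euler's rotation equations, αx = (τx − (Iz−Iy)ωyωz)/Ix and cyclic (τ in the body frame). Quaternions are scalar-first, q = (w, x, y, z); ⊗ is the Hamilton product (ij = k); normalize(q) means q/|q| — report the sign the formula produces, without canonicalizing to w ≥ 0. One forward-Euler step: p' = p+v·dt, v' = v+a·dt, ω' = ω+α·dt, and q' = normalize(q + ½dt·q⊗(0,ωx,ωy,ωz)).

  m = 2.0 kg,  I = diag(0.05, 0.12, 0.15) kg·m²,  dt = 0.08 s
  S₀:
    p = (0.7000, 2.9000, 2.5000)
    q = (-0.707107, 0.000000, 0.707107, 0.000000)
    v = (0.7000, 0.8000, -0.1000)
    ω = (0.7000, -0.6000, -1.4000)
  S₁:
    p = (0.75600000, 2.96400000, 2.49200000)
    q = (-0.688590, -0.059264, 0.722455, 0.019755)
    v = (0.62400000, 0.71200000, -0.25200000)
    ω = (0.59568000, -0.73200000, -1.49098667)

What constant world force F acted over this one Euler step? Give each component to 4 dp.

F = (-1.9000, -2.2000, -3.8000)

v₁ − v₀ = (-0.07600000, -0.08800000, -0.15200000)
m·(v₁−v₀)/dt = (-1.9000, -2.2000, -3.8000)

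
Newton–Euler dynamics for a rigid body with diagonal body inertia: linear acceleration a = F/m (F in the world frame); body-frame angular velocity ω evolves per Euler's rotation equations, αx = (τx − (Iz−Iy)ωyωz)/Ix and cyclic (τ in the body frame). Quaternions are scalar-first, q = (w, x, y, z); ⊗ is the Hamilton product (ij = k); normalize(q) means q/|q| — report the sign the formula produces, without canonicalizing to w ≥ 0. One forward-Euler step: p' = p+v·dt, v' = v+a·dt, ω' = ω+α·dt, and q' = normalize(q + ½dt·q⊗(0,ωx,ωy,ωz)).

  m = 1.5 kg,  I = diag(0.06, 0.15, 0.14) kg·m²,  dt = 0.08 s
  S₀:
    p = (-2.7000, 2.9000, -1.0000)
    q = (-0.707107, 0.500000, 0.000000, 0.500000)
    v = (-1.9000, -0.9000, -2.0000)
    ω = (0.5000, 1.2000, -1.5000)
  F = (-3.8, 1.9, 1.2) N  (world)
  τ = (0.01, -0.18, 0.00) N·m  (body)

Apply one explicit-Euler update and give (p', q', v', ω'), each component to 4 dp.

p' = (-2.8520, 2.8280, -1.1600)
q' = (-0.6850, 0.4604, 0.0060, 0.5646)
v' = (-2.1027, -0.7987, -1.9360)
ω' = (0.4893, 1.0720, -1.5309)

precession coupling ω×(Iω) = (0.0180, 0.0600, 0.0540)
angular accel α = (-0.1333, -1.6000, -0.3857)
ω' = ω + α·dt = (0.4893, 1.0720, -1.5309)
2q̇ = q⊗(0,ω) = (0.5000000, -0.9535535, 0.1514716, 1.6606605)
q' = normalize(q + ½dt·q⊗(0,ω)) = (-0.6850, 0.4604, 0.0060, 0.5646)
a = (-2.5333, 1.2667, 0.8000)
new position p' = (-2.8520, 2.8280, -1.1600)
v + (F/m)dt = (-2.1027, -0.7987, -1.9360)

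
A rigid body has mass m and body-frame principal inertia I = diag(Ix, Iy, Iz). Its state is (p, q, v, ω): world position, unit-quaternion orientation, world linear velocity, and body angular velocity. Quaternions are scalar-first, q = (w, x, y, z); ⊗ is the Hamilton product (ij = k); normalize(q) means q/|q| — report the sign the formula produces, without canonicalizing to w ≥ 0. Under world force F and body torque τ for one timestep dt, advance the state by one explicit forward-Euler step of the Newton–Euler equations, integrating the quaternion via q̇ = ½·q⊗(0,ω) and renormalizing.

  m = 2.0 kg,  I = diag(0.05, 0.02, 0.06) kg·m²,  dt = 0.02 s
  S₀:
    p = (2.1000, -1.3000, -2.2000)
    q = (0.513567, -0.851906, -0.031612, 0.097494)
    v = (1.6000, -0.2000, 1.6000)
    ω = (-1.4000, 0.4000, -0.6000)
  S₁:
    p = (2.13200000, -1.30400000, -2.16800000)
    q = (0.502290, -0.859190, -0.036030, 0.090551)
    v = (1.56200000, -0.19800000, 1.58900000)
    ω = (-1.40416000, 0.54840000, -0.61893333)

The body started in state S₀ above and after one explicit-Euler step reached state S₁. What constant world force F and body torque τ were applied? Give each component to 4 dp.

Δω = ω₁−ω₀ = (-0.00416000, 0.14840000, -0.01893333)
precession coupling = (-0.0096, -0.0084, 0.0168)
I·α + gyro = (-0.0200, 0.1400, -0.0400)
Δv = v₁−v₀ = (-0.03800000, 0.00200000, -0.01100000)
F = m·Δv/dt = (-3.8000, 0.2000, -1.1000)

F = (-3.8000, 0.2000, -1.1000)
τ = (-0.0200, 0.1400, -0.0400)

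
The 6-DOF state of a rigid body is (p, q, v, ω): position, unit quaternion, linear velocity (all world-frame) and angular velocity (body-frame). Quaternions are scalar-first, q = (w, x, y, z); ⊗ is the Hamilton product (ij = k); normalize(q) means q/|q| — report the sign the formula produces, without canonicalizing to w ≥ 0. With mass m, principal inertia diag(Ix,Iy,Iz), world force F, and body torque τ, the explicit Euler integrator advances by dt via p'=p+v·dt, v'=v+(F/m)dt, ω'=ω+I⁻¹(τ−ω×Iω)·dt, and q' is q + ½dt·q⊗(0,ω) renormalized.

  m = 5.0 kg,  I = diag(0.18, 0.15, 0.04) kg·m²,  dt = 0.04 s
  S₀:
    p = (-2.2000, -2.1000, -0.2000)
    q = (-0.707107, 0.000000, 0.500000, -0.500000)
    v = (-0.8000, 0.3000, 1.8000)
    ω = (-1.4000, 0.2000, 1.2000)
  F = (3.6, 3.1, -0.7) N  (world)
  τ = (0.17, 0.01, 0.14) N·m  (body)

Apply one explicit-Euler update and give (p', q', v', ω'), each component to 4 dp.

precession coupling ω×(Iω) = (-0.0264, -0.2352, 0.0084)
(τ − ω×Iω)/I = (1.0911, 1.6347, 3.2900)
ω + α·dt = (-1.3564, 0.2654, 1.3316)
Hamilton product q⊗(0,ω) = (0.5000000, 1.6899498, 0.5585786, -0.1485284)
q' = normalize(q + ½dt·q⊗(0,ω)) = (-0.6966, 0.0338, 0.5108, -0.5026)
p' = p + v·dt = (-2.2320, -2.0880, -0.1280)
v + (F/m)dt = (-0.7712, 0.3248, 1.7944)

p' = (-2.2320, -2.0880, -0.1280)
q' = (-0.6966, 0.0338, 0.5108, -0.5026)
v' = (-0.7712, 0.3248, 1.7944)
ω' = (-1.3564, 0.2654, 1.3316)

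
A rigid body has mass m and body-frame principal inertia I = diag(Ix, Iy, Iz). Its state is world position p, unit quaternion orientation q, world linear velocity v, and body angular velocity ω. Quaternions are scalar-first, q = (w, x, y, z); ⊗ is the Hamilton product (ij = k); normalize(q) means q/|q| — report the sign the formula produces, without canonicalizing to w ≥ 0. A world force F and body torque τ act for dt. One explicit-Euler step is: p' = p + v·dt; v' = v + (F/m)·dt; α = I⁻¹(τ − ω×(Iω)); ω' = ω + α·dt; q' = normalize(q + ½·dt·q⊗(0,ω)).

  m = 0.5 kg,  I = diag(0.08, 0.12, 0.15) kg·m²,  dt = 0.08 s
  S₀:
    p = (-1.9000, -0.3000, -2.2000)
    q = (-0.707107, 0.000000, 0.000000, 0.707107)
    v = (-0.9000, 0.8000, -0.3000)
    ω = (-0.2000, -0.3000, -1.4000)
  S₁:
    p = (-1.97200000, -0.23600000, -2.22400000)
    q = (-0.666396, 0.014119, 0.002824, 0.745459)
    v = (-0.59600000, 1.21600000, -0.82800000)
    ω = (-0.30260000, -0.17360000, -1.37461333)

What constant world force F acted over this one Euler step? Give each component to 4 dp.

Δv = v₁−v₀ = (0.30400000, 0.41600000, -0.52800000)
F = m·Δv/dt = (1.9000, 2.6000, -3.3000)

F = (1.9000, 2.6000, -3.3000)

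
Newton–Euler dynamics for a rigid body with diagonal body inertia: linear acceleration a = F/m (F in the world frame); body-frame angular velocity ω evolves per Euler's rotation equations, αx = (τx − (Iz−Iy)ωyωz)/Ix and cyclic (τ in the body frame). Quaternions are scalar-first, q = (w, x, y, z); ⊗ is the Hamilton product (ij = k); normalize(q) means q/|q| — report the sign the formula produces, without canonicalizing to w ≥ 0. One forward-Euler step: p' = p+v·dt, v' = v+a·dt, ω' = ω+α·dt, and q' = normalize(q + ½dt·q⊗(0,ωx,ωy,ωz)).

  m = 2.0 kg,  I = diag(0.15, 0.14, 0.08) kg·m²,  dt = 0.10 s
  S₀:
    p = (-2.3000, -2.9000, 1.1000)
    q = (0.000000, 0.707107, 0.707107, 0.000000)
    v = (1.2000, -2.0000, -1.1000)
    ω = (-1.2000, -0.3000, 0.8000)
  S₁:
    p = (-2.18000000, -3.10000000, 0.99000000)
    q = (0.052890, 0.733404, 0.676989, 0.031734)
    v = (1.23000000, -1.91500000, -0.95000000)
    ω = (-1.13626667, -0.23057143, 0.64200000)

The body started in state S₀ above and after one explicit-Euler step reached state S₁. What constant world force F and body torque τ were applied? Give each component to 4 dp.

F = (0.6000, 1.7000, 3.0000)
τ = (0.1100, 0.0300, -0.1300)

Δv = v₁−v₀ = (0.03000000, 0.08500000, 0.15000000)
F = m·Δv/dt = (0.6000, 1.7000, 3.0000)
rate change Δω = (0.06373333, 0.06942857, -0.15800000)
precession coupling = (0.0144, -0.0672, -0.0036)
τ = I·(Δω/dt) + ω₀×(Iω₀) = (0.1100, 0.0300, -0.1300)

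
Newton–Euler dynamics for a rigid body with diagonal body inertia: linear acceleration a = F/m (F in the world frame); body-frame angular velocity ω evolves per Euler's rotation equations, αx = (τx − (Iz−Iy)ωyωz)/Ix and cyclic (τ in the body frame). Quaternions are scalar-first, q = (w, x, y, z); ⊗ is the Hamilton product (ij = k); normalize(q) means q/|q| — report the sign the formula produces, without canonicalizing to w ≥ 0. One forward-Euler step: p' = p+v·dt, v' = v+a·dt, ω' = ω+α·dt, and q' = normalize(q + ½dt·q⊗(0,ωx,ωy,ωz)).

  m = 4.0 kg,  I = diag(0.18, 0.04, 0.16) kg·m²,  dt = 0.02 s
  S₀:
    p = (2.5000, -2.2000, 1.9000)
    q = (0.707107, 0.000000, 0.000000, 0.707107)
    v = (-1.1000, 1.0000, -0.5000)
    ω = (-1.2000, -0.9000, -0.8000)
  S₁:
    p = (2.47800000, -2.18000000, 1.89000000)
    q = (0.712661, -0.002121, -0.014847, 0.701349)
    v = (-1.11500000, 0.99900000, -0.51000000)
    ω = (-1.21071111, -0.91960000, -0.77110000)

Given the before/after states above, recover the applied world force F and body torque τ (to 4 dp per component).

v₁ − v₀ = (-0.01500000, -0.00100000, -0.01000000)
F = m·Δv/dt = (-3.0000, -0.2000, -2.0000)
ω₁ − ω₀ = (-0.01071111, -0.01960000, 0.02890000)
ω₀×(Iω₀) = (0.0864, 0.0192, -0.1512)
I·α + gyro = (-0.0100, -0.0200, 0.0800)

F = (-3.0000, -0.2000, -2.0000)
τ = (-0.0100, -0.0200, 0.0800)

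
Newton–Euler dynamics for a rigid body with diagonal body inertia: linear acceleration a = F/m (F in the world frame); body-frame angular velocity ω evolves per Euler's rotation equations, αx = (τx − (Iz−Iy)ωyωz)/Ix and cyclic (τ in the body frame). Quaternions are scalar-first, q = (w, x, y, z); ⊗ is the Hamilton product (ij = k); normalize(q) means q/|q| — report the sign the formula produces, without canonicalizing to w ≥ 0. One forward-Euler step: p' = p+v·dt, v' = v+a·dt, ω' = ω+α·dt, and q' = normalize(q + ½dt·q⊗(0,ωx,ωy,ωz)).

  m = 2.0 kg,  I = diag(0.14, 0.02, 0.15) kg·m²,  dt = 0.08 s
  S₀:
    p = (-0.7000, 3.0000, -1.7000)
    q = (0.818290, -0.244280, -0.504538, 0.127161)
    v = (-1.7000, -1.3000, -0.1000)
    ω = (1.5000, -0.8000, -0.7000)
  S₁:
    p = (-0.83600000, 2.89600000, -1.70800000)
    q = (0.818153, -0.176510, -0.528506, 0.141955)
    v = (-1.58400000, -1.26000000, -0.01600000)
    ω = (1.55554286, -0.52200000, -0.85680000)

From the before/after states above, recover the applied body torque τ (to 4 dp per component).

τ = (0.1700, 0.0800, -0.1500)

ω₁ − ω₀ = (0.05554286, 0.27800000, -0.15680000)
applied torque τ = (0.1700, 0.0800, -0.1500)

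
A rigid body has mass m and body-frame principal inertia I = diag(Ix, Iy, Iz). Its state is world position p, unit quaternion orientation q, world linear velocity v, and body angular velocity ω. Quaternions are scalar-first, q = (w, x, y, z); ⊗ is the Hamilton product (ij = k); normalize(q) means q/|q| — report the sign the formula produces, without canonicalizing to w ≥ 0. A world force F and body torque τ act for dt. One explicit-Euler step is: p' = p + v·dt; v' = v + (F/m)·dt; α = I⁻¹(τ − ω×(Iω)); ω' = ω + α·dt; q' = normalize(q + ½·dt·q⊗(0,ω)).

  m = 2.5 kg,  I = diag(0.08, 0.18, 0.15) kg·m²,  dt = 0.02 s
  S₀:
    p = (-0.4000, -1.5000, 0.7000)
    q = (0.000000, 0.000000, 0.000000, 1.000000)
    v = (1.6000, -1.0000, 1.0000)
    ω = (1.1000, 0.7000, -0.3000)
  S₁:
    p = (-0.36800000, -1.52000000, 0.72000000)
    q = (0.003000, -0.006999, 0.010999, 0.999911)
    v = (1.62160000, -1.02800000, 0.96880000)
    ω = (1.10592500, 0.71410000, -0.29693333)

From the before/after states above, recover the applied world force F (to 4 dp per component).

Δv = v₁−v₀ = (0.02160000, -0.02800000, -0.03120000)
applied force F = (2.7000, -3.5000, -3.9000)

F = (2.7000, -3.5000, -3.9000)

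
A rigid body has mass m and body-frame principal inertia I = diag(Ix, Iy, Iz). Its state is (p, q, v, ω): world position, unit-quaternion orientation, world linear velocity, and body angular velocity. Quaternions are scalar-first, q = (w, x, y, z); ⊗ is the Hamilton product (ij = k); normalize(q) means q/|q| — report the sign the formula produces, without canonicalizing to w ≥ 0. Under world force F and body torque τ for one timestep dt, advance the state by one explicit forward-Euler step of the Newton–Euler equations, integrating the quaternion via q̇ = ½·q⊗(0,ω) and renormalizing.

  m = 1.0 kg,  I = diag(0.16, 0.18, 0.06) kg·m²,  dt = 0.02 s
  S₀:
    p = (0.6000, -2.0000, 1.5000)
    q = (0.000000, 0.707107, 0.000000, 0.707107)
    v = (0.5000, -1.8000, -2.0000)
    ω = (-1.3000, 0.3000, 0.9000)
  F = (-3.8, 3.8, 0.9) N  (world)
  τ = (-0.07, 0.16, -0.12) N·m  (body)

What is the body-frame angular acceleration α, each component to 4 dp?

α = (-0.2350, 1.5389, -1.8700)

gyro term ω×Iω = (-0.0324, -0.1170, -0.0078)
(τ − ω×Iω)/I = (-0.2350, 1.5389, -1.8700)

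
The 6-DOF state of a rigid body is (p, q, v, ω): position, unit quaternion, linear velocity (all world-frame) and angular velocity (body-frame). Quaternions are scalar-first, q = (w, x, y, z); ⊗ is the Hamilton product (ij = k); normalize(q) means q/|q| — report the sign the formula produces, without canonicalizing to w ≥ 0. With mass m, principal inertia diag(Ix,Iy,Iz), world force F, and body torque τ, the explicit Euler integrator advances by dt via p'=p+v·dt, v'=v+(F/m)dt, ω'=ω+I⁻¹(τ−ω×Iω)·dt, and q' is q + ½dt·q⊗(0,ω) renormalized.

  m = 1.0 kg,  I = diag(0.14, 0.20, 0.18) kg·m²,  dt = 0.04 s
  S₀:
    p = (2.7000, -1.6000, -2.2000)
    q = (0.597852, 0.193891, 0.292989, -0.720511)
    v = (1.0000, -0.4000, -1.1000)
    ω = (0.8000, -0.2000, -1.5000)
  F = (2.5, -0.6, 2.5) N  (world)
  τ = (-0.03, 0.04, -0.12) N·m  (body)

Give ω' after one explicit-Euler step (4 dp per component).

precession coupling ω×(Iω) = (-0.0060, 0.0480, -0.0096)
α = I⁻¹(τ − ω×Iω) = (-0.1714, -0.0400, -0.6133)
ω + α·dt = (0.7931, -0.2016, -1.5245)

ω' = (0.7931, -0.2016, -1.5245)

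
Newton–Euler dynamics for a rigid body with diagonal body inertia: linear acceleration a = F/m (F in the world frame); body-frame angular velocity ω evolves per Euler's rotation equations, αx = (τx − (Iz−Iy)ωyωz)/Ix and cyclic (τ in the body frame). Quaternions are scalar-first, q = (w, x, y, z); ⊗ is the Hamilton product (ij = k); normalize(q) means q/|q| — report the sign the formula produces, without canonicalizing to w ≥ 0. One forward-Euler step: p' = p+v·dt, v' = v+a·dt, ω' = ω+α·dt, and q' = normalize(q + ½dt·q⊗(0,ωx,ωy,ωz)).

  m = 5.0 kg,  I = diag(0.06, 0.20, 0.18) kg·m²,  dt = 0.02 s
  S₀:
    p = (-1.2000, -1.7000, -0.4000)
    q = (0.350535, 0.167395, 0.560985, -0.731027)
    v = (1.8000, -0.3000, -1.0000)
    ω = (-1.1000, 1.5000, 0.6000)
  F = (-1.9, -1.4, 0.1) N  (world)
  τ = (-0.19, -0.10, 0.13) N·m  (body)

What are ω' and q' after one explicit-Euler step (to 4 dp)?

ω' = (-1.1573, 1.4821, 0.6401)
q' = (0.3483, 0.1778, 0.5732, -0.7201)

(τ − ω×Iω)/I = (-2.8667, -0.8960, 2.0056)
ω + α·dt = (-1.1573, 1.4821, 0.6401)
Hamilton product q⊗(0,ω) = (-0.2187268, 1.0475430, 1.2294952, 1.0784970)
q' = normalize(q + ½dt·q⊗(0,ω)) = (0.3483, 0.1778, 0.5732, -0.7201)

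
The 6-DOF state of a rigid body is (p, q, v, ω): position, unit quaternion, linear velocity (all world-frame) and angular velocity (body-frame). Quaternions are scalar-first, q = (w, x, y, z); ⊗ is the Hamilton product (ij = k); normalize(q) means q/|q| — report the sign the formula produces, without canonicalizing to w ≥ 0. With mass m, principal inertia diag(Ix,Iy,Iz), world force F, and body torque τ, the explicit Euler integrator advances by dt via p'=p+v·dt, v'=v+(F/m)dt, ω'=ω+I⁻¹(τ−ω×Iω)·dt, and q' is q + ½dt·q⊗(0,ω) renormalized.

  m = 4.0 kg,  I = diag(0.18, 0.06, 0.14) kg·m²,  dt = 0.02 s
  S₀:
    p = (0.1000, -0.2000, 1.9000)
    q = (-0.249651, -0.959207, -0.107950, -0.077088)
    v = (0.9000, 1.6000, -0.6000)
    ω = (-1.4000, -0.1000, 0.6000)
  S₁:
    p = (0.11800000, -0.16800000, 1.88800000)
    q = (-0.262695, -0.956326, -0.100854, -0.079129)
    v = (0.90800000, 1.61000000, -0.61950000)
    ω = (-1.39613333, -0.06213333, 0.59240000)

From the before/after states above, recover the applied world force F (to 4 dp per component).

velocity change Δv = (0.00800000, 0.01000000, -0.01950000)
applied force F = (1.6000, 2.0000, -3.9000)

F = (1.6000, 2.0000, -3.9000)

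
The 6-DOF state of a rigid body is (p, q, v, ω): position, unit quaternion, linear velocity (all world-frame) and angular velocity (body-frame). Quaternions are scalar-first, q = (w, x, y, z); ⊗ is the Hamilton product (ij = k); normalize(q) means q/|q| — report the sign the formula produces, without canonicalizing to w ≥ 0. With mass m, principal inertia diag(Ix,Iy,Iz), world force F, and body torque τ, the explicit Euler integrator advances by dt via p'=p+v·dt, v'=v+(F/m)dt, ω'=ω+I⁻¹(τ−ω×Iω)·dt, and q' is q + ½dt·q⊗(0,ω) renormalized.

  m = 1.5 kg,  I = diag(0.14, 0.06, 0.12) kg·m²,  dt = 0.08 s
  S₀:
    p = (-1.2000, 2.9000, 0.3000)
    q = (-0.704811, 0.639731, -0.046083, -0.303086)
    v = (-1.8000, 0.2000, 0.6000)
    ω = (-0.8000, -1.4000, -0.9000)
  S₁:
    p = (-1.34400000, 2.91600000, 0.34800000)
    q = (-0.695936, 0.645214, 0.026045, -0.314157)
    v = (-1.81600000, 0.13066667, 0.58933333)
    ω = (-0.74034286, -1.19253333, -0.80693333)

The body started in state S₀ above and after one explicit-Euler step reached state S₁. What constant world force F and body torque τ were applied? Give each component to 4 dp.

F = (-0.3000, -1.3000, -0.2000)
τ = (0.1800, 0.1700, 0.0500)

Δv = v₁−v₀ = (-0.01600000, -0.06933333, -0.01066667)
F = m·Δv/dt = (-0.3000, -1.3000, -0.2000)
ω₁ − ω₀ = (0.05965714, 0.20746667, 0.09306667)
ω₀×(Iω₀) = (0.0756, 0.0144, -0.0896)
I·α + gyro = (0.1800, 0.1700, 0.0500)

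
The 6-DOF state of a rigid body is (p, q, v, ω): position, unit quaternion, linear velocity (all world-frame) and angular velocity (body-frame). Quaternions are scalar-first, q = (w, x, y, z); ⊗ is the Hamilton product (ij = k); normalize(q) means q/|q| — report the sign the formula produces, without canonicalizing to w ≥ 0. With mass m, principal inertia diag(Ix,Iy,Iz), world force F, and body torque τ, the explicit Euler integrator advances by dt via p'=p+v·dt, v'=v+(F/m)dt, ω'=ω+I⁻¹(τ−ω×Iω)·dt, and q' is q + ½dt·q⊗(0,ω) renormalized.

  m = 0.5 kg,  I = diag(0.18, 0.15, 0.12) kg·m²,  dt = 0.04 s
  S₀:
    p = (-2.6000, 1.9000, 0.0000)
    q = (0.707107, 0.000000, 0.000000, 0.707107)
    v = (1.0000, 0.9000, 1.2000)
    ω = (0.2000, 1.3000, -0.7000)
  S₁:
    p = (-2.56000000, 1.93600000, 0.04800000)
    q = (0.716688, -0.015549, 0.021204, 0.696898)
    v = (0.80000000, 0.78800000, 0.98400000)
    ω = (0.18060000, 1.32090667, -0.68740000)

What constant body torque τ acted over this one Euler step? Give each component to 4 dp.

τ = (-0.0600, 0.0700, 0.0300)

rate change Δω = (-0.01940000, 0.02090667, 0.01260000)
precession coupling = (0.0273, -0.0084, -0.0078)
I·α + gyro = (-0.0600, 0.0700, 0.0300)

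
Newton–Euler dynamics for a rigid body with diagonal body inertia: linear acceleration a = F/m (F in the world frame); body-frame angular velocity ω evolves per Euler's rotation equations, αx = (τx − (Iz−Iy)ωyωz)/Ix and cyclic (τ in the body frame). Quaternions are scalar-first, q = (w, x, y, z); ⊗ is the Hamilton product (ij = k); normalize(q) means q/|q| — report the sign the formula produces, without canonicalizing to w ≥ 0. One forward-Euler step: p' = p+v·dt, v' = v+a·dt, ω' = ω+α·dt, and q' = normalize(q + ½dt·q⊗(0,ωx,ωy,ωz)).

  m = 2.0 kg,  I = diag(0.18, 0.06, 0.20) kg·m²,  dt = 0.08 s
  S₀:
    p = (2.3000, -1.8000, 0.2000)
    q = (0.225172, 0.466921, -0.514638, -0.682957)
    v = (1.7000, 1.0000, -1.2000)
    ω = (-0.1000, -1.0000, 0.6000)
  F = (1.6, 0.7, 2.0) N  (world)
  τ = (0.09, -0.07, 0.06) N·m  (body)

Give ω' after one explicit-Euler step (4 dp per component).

ω' = (-0.0227, -1.0949, 0.6288)

α = I⁻¹(τ − ω×Iω) = (0.9667, -1.1867, 0.3600)
ω' = ω + α·dt = (-0.0227, -1.0949, 0.6288)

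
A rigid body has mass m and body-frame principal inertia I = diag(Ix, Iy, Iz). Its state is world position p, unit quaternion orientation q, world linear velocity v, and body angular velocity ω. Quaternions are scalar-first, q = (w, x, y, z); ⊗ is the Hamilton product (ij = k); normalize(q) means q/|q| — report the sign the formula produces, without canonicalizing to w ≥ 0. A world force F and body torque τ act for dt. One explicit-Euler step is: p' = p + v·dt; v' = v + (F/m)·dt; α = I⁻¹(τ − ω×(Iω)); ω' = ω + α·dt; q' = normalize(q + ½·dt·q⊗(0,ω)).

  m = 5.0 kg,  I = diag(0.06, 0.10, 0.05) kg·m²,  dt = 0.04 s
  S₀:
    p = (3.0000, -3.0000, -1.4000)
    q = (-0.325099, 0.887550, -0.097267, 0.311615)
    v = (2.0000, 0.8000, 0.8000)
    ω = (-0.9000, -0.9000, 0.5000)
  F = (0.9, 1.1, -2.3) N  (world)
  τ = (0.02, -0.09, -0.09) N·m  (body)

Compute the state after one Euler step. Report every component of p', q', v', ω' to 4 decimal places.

p' = (3.0800, -2.9680, -1.3680)
q' = (-0.3139, 0.8977, -0.1059, 0.2905)
v' = (2.0072, 0.8088, 0.7816)
ω' = (-0.9017, -0.9342, 0.4021)

a = F/m = (0.1800, 0.2200, -0.4600)
p' = p + v·dt = (3.0800, -2.9680, -1.3680)
v + (F/m)dt = (2.0072, 0.8088, 0.7816)
precession coupling ω×(Iω) = (0.0225, -0.0045, 0.0324)
α = I⁻¹(τ − ω×Iω) = (-0.0417, -0.8550, -2.4480)
new body rate ω' = (-0.9017, -0.9342, 0.4021)
2q̇ = q⊗(0,ω) = (0.5554472, 0.5244091, -0.4316394, -1.0488848)
q + ½dt·q⊗(0,ω), renormalized = (-0.3139, 0.8977, -0.1059, 0.2905)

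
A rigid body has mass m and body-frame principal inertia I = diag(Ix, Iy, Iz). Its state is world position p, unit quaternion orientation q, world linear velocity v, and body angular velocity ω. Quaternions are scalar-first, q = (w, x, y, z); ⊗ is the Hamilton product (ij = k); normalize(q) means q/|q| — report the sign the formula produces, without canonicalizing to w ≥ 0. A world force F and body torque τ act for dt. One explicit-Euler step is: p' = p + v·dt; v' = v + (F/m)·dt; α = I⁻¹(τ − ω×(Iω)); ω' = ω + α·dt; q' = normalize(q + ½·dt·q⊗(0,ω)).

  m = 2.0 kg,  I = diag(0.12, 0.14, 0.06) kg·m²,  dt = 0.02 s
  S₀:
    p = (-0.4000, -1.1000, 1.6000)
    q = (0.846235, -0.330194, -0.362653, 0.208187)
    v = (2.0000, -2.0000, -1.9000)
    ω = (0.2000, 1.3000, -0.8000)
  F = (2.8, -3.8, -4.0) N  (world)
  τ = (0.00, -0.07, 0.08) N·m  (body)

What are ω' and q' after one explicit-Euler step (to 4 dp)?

precession coupling ω×(Iω) = (0.0832, -0.0096, 0.0052)
angular accel α = (-0.6933, -0.4314, 1.2467)
ω' = ω + α·dt = (0.1861, 1.2914, -0.7751)
Hamilton product q⊗(0,ω) = (0.7040373, 0.1887263, 0.8775877, -1.0337096)
updated quaternion q' = (0.8532, -0.3283, -0.3538, 0.1978)

ω' = (0.1861, 1.2914, -0.7751)
q' = (0.8532, -0.3283, -0.3538, 0.1978)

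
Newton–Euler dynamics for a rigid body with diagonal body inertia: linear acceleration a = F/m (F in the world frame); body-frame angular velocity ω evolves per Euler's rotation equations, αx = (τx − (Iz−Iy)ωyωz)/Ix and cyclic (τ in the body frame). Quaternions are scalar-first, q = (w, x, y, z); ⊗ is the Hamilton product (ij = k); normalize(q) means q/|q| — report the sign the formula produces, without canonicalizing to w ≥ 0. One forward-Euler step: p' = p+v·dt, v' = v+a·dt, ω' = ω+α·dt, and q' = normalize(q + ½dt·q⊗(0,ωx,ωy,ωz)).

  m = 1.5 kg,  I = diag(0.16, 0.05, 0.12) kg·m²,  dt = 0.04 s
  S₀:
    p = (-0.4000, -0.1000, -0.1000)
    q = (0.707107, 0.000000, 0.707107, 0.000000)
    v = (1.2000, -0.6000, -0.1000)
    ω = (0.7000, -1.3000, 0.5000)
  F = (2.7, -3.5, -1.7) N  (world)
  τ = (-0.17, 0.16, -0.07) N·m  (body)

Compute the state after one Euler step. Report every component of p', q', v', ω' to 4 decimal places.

p' = p + v·dt = (-0.3520, -0.1240, -0.1040)
v + (F/m)dt = (1.2720, -0.6933, -0.1453)
precession coupling ω×(Iω) = (-0.0455, 0.0140, 0.1001)
(τ − ω×Iω)/I = (-0.7781, 2.9200, -1.4175)
ω + α·dt = (0.6689, -1.1832, 0.4433)
Hamilton product q⊗(0,ω) = (0.9192391, 0.8485284, -0.9192391, -0.1414214)
q' = normalize(q + ½dt·q⊗(0,ω)) = (0.7251, 0.0170, 0.6884, -0.0028)

p' = (-0.3520, -0.1240, -0.1040)
q' = (0.7251, 0.0170, 0.6884, -0.0028)
v' = (1.2720, -0.6933, -0.1453)
ω' = (0.6689, -1.1832, 0.4433)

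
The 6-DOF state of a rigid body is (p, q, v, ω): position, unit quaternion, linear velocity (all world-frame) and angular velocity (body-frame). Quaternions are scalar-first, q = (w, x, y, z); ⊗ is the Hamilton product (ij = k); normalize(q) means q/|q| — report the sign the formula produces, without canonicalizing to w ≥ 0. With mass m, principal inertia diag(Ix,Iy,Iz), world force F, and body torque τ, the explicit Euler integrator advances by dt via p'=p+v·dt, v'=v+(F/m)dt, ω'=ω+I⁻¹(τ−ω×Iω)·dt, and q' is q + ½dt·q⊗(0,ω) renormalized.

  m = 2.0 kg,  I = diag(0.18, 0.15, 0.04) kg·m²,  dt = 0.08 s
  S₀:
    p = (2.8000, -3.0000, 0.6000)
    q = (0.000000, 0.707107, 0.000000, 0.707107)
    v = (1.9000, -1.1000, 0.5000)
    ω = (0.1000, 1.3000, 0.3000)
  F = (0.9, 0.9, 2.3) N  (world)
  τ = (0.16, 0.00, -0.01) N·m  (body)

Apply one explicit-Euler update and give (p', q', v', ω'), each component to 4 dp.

a = (0.4500, 0.4500, 1.1500)
new position p' = (2.9520, -3.0880, 0.6400)
v + (F/m)dt = (1.9360, -1.0640, 0.5920)
precession coupling ω×(Iω) = (-0.0429, 0.0042, -0.0039)
(τ − ω×Iω)/I = (1.1272, -0.0280, -0.1525)
ω' = ω + α·dt = (0.1902, 1.2978, 0.2878)
2q̇ = q⊗(0,ω) = (-0.2828428, -0.9192391, -0.1414214, 0.9192391)
q' = normalize(q + ½dt·q⊗(0,ω)) = (-0.0113, 0.6694, -0.0056, 0.7428)

p' = (2.9520, -3.0880, 0.6400)
q' = (-0.0113, 0.6694, -0.0056, 0.7428)
v' = (1.9360, -1.0640, 0.5920)
ω' = (0.1902, 1.2978, 0.2878)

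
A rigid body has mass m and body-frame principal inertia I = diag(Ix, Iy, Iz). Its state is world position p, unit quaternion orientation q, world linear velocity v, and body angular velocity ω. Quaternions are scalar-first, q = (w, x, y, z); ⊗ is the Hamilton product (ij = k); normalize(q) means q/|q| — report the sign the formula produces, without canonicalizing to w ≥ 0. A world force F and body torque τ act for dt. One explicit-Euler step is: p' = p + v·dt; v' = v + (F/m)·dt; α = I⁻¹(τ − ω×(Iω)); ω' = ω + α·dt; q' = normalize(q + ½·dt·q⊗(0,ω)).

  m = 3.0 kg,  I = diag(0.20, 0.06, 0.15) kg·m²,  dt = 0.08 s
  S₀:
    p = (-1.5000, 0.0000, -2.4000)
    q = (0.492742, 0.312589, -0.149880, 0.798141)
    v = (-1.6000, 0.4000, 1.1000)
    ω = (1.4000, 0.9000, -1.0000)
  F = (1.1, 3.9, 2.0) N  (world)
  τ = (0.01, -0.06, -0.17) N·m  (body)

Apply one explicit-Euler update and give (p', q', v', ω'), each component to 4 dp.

a = (0.3667, 1.3000, 0.6667)
p' = p + v·dt = (-1.6280, 0.0320, -2.3120)
v' = v + a·dt = (-1.5707, 0.5040, 1.1533)
precession coupling ω×(Iω) = (-0.0810, -0.0700, -0.1764)
α = I⁻¹(τ − ω×Iω) = (0.4550, 0.1667, 0.0427)
ω + α·dt = (1.4364, 0.9133, -0.9966)
2q̇ = q⊗(0,ω) = (0.4954084, 0.1213919, 1.8734542, -0.0015799)
q' = normalize(q + ½dt·q⊗(0,ω)) = (0.5110, 0.3165, -0.0747, 0.7957)

p' = (-1.6280, 0.0320, -2.3120)
q' = (0.5110, 0.3165, -0.0747, 0.7957)
v' = (-1.5707, 0.5040, 1.1533)
ω' = (1.4364, 0.9133, -0.9966)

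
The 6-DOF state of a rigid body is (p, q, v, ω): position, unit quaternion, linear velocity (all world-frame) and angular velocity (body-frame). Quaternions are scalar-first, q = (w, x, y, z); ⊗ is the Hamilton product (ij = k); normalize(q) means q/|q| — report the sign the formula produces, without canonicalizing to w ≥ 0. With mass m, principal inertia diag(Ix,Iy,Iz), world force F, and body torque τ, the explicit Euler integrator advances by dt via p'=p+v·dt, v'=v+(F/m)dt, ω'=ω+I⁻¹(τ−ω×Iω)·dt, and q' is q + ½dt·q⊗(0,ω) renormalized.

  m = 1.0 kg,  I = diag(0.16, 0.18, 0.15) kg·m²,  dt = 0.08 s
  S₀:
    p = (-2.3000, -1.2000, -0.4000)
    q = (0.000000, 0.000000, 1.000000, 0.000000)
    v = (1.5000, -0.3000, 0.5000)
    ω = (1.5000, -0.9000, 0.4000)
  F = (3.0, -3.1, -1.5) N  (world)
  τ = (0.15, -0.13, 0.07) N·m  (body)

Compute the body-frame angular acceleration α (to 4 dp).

ω×(Iω) gyroscopic = (0.0108, 0.0060, -0.0270)
angular accel α = (0.8700, -0.7556, 0.6467)

α = (0.8700, -0.7556, 0.6467)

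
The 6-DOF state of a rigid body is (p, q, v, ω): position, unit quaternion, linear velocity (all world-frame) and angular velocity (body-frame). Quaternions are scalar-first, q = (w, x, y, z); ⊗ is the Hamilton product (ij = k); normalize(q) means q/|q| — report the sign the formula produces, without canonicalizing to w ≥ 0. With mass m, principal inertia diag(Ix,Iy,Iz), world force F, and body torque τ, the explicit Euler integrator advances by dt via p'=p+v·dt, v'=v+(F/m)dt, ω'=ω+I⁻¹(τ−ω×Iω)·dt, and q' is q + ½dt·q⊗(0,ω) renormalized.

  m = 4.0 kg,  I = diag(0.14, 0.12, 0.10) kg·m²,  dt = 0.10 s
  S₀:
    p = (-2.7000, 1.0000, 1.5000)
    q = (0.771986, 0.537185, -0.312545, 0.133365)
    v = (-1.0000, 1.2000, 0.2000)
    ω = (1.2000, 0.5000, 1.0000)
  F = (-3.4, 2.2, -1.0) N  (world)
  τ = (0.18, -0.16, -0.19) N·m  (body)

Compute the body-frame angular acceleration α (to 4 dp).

α = (1.3571, -1.7333, -1.7800)

ω×(Iω) gyroscopic = (-0.0100, 0.0480, -0.0120)
α = I⁻¹(τ − ω×Iω) = (1.3571, -1.7333, -1.7800)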